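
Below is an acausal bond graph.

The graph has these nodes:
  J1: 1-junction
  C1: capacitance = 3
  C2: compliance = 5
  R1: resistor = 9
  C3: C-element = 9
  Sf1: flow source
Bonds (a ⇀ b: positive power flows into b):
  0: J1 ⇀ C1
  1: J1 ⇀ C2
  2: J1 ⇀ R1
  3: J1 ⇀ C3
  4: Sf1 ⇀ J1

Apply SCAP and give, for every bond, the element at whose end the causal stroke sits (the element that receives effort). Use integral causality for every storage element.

bond 0 stroke at J1
bond 1 stroke at J1
bond 2 stroke at J1
bond 3 stroke at J1
bond 4 stroke at Sf1

bond 4 →Sf1  (source Sf1 imposes f)
bond 0 →J1  (J1: bond 4 brought flow, rest push out)
bond 1 →J1  (1-jn J1 has f-setter on 4)
bond 2 →J1  (J1 flow already set via bond 4)
bond 3 →J1  (J1: bond 4 brought flow, rest push out)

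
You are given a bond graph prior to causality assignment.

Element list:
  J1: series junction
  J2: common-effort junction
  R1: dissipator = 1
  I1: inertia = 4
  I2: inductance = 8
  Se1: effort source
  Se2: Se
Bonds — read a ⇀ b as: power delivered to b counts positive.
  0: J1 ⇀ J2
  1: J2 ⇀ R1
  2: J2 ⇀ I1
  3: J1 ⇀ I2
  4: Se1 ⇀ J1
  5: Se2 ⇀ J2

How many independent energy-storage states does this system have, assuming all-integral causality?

#4 stroke→J1  (Se1 fixes effort; stroke away)
#5 stroke→J2  (Se2: effort source, stroke at far end)
#0 stroke→J1  (common-e at J2 fixed by 5)
#1 stroke→R1  (J2 effort already set via bond 5)
#2 stroke→I1  (0-jn J2 has e-setter on 5)
#3 stroke→I2  (J1 needs exactly one f-in)

2  (I1, I2 all integral)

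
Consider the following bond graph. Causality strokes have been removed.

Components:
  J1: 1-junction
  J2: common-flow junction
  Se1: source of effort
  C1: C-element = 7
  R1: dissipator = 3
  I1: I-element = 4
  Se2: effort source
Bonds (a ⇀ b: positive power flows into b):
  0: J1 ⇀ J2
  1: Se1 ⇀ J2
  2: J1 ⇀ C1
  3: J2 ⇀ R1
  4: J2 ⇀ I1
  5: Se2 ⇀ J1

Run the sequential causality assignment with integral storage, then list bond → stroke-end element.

β1 stroke at J2  (source Se1 imposes e)
β5 stroke at J1  (Se2: effort source, stroke at far end)
β2 stroke at J1  (prefer integral on C1)
β0 stroke at J2  (J1 needs exactly one f-in)
β4 stroke at I1  (I1: I, integral causality)
β3 stroke at J2  (J2 flow already set via bond 4)

b0 →J2
b1 →J2
b2 →J1
b3 →J2
b4 →I1
b5 →J1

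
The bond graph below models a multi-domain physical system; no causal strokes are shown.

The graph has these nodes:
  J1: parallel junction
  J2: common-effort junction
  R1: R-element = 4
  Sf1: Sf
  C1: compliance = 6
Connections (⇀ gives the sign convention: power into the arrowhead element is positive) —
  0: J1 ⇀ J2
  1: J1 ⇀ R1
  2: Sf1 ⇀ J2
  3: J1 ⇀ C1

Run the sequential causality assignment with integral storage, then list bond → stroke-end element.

b2 |Sf1  (Sf1: flow source, stroke at near end)
b0 |J2  (closing 0-jn rule on J2)
b3 |J1  (C1 integral (e out))
b1 |R1  (J1 effort already set via bond 3)

b0 →J2
b1 →R1
b2 →Sf1
b3 →J1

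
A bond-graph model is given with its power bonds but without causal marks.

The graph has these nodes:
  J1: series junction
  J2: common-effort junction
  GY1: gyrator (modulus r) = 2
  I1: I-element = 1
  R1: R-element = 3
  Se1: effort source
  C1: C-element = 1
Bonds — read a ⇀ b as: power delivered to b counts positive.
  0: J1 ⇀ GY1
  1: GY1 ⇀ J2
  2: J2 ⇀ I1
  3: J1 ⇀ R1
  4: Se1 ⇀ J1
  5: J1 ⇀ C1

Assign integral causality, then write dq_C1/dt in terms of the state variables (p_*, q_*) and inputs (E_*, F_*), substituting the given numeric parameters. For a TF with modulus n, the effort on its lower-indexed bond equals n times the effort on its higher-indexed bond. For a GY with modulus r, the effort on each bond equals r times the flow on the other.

dq_C1/dt = E_Se1/3 - 2*p_I1/3 - q_C1/3

bond 4 →J1  (Se1 fixes effort; stroke away)
bond 2 →I1  (I1: I, integral causality)
bond 1 →J2  (only one effort-in slot at J2)
bond 0 →J1  (GY1 both-in/both-out from 1)
bond 5 →J1  (prefer integral on C1)
bond 3 →R1  (only one flow-in slot at J1)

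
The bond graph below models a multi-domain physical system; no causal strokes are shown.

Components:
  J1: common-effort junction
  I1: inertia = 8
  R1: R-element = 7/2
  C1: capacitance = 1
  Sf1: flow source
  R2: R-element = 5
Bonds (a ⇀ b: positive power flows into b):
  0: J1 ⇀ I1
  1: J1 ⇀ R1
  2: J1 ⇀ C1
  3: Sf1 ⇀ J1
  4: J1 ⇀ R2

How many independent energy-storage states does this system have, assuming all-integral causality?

bond 3 →Sf1  (source Sf1 imposes f)
bond 0 →I1  (I1 integral (f out))
bond 2 →J1  (C1 outputs effort q/C1)
bond 1 →R1  (common-e at J1 fixed by 2)
bond 4 →R2  (J1 effort already set via bond 2)

2  (C1, I1 all integral)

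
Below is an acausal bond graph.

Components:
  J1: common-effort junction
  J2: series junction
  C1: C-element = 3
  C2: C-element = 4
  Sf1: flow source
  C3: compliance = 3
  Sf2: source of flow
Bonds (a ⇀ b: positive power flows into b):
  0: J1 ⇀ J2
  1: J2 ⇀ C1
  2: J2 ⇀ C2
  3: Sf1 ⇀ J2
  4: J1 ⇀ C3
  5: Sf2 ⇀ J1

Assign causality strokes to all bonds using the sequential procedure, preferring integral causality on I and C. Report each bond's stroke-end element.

#3 stroke at Sf1  (Sf1 fixes flow; stroke at Sf1)
#5 stroke at Sf2  (Sf2: flow source, stroke at near end)
#0 stroke at J2  (1-jn J2 has f-setter on 3)
#1 stroke at J2  (1-jn J2 has f-setter on 3)
#2 stroke at J2  (common-f at J2 fixed by 3)
#4 stroke at J1  (J1: last free bond brings effort in)

b0 |J2
b1 |J2
b2 |J2
b3 |Sf1
b4 |J1
b5 |Sf2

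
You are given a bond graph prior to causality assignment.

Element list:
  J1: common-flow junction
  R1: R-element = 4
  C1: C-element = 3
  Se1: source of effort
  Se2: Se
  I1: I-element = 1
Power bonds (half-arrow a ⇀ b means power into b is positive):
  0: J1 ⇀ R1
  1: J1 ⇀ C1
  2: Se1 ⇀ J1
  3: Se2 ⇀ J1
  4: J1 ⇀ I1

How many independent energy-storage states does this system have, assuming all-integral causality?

b2 →J1  (source Se1 imposes e)
b3 →J1  (source Se2 imposes e)
b1 →J1  (prefer integral on C1)
b4 →I1  (I1: I, integral causality)
b0 →J1  (J1: bond 4 brought flow, rest push out)

2  (C1, I1 all integral)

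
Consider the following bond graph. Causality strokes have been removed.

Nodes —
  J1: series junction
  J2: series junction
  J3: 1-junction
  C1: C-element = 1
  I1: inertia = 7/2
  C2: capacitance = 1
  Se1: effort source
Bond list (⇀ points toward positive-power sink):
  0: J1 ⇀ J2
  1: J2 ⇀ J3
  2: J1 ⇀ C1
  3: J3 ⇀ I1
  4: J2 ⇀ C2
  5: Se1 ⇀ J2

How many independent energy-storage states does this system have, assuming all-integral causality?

3  (C1, C2, I1 all integral)

b5 |J2  (Se1 fixes effort; stroke away)
b2 |J1  (C1 integral (e out))
b0 |J2  (J1 needs exactly one f-in)
b3 |I1  (I1: I, integral causality)
b1 |J3  (1-jn J3 has f-setter on 3)
b4 |J2  (1-jn J2 has f-setter on 1)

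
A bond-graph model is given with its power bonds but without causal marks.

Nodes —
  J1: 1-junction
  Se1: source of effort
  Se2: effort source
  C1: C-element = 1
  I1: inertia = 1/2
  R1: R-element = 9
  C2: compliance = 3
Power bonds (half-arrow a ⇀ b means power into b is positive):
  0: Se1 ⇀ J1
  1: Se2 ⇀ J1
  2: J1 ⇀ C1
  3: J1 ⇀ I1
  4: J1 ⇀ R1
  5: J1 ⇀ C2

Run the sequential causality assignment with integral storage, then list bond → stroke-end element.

β0 stroke at J1  (source Se1 imposes e)
β1 stroke at J1  (Se2 (Se) sets effort on bond)
β2 stroke at J1  (prefer integral on C1)
β3 stroke at I1  (I1 outputs flow p/I1)
β4 stroke at J1  (J1 flow already set via bond 3)
β5 stroke at J1  (J1 flow already set via bond 3)

β0 |J1
β1 |J1
β2 |J1
β3 |I1
β4 |J1
β5 |J1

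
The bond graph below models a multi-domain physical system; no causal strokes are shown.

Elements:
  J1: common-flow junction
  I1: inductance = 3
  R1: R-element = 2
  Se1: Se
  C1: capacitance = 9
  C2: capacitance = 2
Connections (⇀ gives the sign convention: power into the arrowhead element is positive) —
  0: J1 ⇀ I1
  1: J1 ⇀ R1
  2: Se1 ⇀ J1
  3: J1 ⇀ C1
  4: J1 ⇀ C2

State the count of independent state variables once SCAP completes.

bond 2 stroke→J1  (source Se1 imposes e)
bond 0 stroke→I1  (I1 integral (f out))
bond 1 stroke→J1  (J1 flow already set via bond 0)
bond 3 stroke→J1  (1-jn J1 has f-setter on 0)
bond 4 stroke→J1  (1-jn J1 has f-setter on 0)

3  (C1, C2, I1 all integral)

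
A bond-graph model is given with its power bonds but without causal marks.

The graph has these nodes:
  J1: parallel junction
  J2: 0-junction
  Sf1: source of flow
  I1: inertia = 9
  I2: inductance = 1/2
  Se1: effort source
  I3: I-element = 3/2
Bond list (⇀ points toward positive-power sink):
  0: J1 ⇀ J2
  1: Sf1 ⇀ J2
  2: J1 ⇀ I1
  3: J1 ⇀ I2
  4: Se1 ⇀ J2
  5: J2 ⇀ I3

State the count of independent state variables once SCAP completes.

b1 stroke at Sf1  (Sf1 fixes flow; stroke at Sf1)
b4 stroke at J2  (Se1 (Se) sets effort on bond)
b0 stroke at J1  (0-jn J2 has e-setter on 4)
b5 stroke at I3  (J2 effort already set via bond 4)
b2 stroke at I1  (J1: bond 0 brought effort, rest push out)
b3 stroke at I2  (0-jn J1 has e-setter on 0)

3  (I1, I2, I3 all integral)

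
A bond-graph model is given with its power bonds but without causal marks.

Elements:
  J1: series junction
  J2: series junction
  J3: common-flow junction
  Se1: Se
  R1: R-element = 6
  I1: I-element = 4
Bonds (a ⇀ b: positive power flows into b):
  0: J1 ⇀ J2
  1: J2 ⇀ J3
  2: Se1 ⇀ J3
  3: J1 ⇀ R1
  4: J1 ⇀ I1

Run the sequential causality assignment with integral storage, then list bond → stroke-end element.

#2 |J3  (source Se1 imposes e)
#1 |J2  (J3: last free bond brings flow in)
#0 |J1  (J2: last free bond brings flow in)
#4 |I1  (I1: I, integral causality)
#3 |J1  (common-f at J1 fixed by 4)

β0 →J1
β1 →J2
β2 →J3
β3 →J1
β4 →I1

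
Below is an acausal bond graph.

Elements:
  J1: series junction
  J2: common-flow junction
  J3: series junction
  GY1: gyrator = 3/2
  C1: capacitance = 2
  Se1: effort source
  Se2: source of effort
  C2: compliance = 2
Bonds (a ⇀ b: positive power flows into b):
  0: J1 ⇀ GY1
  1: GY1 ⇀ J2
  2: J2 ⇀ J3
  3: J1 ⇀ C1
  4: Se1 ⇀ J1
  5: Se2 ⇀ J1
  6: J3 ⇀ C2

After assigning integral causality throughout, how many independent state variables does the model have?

β4 stroke→J1  (Se1 (Se) sets effort on bond)
β5 stroke→J1  (Se2 (Se) sets effort on bond)
β3 stroke→J1  (C1 outputs effort q/C1)
β0 stroke→GY1  (J1 needs exactly one f-in)
β1 stroke→GY1  (GY1 both-in/both-out from 0)
β2 stroke→J2  (J2 flow already set via bond 1)
β6 stroke→J3  (1-jn J3 has f-setter on 2)

2  (C1, C2 all integral)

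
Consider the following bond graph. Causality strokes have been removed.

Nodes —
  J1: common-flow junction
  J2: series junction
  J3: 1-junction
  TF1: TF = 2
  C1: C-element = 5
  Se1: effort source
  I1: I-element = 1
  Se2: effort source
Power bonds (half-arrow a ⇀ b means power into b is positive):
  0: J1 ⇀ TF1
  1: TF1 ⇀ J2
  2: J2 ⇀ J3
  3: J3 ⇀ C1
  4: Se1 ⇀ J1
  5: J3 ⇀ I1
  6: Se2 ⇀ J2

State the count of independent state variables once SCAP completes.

2  (C1, I1 all integral)

#4 →J1  (Se1 (Se) sets effort on bond)
#6 →J2  (source Se2 imposes e)
#0 →TF1  (only one flow-in slot at J1)
#1 →J2  (TF1 one-in-one-out from 0)
#2 →J3  (only one flow-in slot at J2)
#3 →J3  (C1 outputs effort q/C1)
#5 →I1  (only one flow-in slot at J3)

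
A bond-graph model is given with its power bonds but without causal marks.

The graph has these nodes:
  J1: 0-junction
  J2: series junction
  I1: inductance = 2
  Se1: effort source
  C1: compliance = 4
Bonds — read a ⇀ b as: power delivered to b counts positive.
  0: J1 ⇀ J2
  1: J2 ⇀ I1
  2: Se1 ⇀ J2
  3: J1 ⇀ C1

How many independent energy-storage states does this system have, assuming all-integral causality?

β2 stroke at J2  (Se1 (Se) sets effort on bond)
β1 stroke at I1  (I1: I, integral causality)
β0 stroke at J2  (common-f at J2 fixed by 1)
β3 stroke at J1  (closing 0-jn rule on J1)

2  (C1, I1 all integral)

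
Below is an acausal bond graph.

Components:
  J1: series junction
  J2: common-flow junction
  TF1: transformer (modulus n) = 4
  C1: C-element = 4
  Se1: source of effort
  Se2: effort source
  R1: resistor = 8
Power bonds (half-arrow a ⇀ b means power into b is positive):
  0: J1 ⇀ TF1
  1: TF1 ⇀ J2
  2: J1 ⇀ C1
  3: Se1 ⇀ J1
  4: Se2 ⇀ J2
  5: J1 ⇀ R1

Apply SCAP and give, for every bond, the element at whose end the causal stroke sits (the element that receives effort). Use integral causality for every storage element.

#3 |J1  (Se1: effort source, stroke at far end)
#4 |J2  (Se2 (Se) sets effort on bond)
#1 |TF1  (J2: last free bond brings flow in)
#0 |J1  (TF1: transformer flips bond 1)
#2 |J1  (prefer integral on C1)
#5 |R1  (closing 1-jn rule on J1)

b0 |J1
b1 |TF1
b2 |J1
b3 |J1
b4 |J2
b5 |R1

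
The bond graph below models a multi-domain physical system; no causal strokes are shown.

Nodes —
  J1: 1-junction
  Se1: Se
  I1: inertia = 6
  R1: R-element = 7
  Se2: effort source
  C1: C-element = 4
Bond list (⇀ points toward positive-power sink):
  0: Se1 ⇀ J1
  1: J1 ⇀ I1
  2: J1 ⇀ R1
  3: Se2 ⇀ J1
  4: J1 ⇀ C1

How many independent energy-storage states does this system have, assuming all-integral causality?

#0 →J1  (Se1 (Se) sets effort on bond)
#3 →J1  (Se2: effort source, stroke at far end)
#1 →I1  (I1 outputs flow p/I1)
#2 →J1  (J1: bond 1 brought flow, rest push out)
#4 →J1  (J1: bond 1 brought flow, rest push out)

2  (C1, I1 all integral)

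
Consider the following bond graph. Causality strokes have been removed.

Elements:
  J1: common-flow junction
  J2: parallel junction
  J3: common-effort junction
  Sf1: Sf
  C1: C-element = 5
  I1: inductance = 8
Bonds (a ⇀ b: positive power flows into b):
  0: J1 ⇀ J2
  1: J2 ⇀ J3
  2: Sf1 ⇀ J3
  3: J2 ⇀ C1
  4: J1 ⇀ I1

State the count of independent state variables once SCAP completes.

2  (C1, I1 all integral)

#2 stroke→Sf1  (Sf1 (Sf) sets flow on bond)
#1 stroke→J3  (only one effort-in slot at J3)
#3 stroke→J2  (C1 outputs effort q/C1)
#0 stroke→J1  (common-e at J2 fixed by 3)
#4 stroke→I1  (J1: last free bond brings flow in)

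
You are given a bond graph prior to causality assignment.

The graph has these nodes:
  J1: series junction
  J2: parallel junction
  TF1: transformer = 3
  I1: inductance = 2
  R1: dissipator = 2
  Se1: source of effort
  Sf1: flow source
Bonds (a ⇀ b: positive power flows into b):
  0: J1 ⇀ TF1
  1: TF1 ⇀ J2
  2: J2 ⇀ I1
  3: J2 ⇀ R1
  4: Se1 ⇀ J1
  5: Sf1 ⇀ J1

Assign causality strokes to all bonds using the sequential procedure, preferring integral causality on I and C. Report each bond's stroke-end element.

b0 stroke at J1
b1 stroke at TF1
b2 stroke at I1
b3 stroke at J2
b4 stroke at J1
b5 stroke at Sf1

β4 stroke at J1  (Se1: effort source, stroke at far end)
β5 stroke at Sf1  (source Sf1 imposes f)
β0 stroke at J1  (J1: bond 5 brought flow, rest push out)
β1 stroke at TF1  (TF1: transformer flips bond 0)
β2 stroke at I1  (I1: I, integral causality)
β3 stroke at J2  (J2: last free bond brings effort in)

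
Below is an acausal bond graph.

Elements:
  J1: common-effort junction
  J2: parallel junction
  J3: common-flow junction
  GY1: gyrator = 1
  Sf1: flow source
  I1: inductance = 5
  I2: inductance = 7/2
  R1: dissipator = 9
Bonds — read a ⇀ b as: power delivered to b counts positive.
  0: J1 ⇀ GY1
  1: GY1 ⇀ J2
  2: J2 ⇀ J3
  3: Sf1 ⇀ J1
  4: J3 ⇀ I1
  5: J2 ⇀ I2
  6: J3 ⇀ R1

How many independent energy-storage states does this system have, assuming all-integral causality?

2  (I1, I2 all integral)

b3 |Sf1  (source Sf1 imposes f)
b0 |J1  (only one effort-in slot at J1)
b1 |J2  (through GY1, causality inverts; strokes same side of GY1)
b2 |J3  (common-e at J2 fixed by 1)
b5 |I2  (J2: bond 1 brought effort, rest push out)
b4 |I1  (I1: I, integral causality)
b6 |J3  (common-f at J3 fixed by 4)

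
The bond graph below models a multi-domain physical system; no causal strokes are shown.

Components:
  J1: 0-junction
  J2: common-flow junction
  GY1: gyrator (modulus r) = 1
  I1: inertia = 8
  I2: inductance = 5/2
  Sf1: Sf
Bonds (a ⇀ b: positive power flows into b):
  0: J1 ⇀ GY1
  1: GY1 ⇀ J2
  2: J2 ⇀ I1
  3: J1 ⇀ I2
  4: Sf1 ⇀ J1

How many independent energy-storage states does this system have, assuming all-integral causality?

bond 4 stroke at Sf1  (source Sf1 imposes f)
bond 2 stroke at I1  (I1 integral (f out))
bond 1 stroke at J2  (J2 flow already set via bond 2)
bond 0 stroke at J1  (GY GY1: same side as bond 1)
bond 3 stroke at I2  (J1 effort already set via bond 0)

2  (I1, I2 all integral)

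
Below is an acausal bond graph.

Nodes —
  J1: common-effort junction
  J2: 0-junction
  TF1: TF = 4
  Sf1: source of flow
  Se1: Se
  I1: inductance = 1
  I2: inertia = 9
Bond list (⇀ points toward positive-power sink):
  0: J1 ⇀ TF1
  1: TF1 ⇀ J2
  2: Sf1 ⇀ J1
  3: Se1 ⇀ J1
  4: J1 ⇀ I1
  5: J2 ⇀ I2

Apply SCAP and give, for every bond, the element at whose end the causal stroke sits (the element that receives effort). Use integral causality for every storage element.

bond 0 stroke→TF1
bond 1 stroke→J2
bond 2 stroke→Sf1
bond 3 stroke→J1
bond 4 stroke→I1
bond 5 stroke→I2

b2 |Sf1  (Sf1 fixes flow; stroke at Sf1)
b3 |J1  (Se1 (Se) sets effort on bond)
b0 |TF1  (J1: bond 3 brought effort, rest push out)
b4 |I1  (0-jn J1 has e-setter on 3)
b1 |J2  (TF1: transformer flips bond 0)
b5 |I2  (J2 effort already set via bond 1)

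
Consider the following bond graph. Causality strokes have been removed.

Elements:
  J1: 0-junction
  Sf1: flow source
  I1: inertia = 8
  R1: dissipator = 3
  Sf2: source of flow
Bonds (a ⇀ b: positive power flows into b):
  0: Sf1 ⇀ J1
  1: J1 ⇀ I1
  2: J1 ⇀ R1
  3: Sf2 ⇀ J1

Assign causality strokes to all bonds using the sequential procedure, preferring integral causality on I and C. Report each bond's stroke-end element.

#0 →Sf1
#1 →I1
#2 →J1
#3 →Sf2

#0 |Sf1  (Sf1 fixes flow; stroke at Sf1)
#3 |Sf2  (Sf2: flow source, stroke at near end)
#1 |I1  (I1 integral (f out))
#2 |J1  (only one effort-in slot at J1)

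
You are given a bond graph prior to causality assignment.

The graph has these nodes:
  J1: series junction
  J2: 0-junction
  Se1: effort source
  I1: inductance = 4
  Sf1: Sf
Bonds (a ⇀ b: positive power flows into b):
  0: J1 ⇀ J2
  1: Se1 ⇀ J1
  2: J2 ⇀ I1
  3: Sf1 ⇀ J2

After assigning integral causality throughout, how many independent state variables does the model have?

#1 stroke→J1  (Se1 fixes effort; stroke away)
#3 stroke→Sf1  (Sf1 (Sf) sets flow on bond)
#0 stroke→J2  (J1: last free bond brings flow in)
#2 stroke→I1  (J2: bond 0 brought effort, rest push out)

1  (I1 all integral)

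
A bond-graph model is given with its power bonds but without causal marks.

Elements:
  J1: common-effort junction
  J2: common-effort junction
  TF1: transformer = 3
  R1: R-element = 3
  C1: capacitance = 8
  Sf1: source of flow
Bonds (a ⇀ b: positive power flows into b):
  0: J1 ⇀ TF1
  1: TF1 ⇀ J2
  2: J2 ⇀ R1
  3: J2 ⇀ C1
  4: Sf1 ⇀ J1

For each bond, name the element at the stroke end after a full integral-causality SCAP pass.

#0 stroke→J1
#1 stroke→TF1
#2 stroke→R1
#3 stroke→J2
#4 stroke→Sf1

bond 4 stroke at Sf1  (Sf1: flow source, stroke at near end)
bond 0 stroke at J1  (J1 needs exactly one e-in)
bond 1 stroke at TF1  (TF1 one-in-one-out from 0)
bond 3 stroke at J2  (C1 outputs effort q/C1)
bond 2 stroke at R1  (J2 effort already set via bond 3)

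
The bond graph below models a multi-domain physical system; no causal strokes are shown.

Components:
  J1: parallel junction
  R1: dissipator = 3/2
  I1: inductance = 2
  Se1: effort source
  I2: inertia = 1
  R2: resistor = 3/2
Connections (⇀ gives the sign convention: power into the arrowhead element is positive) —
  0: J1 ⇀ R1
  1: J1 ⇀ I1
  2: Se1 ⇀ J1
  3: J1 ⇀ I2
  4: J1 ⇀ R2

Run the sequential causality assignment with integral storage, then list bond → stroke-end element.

β2 stroke at J1  (Se1: effort source, stroke at far end)
β0 stroke at R1  (J1: bond 2 brought effort, rest push out)
β1 stroke at I1  (0-jn J1 has e-setter on 2)
β3 stroke at I2  (J1 effort already set via bond 2)
β4 stroke at R2  (0-jn J1 has e-setter on 2)

#0 stroke→R1
#1 stroke→I1
#2 stroke→J1
#3 stroke→I2
#4 stroke→R2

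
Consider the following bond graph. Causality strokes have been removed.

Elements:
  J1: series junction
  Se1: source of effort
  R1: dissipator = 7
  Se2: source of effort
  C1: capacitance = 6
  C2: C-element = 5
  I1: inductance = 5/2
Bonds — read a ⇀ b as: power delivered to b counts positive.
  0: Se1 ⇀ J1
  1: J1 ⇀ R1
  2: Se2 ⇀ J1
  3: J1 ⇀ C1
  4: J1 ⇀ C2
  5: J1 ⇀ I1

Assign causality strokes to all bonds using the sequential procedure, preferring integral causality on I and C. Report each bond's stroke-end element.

#0 stroke→J1  (source Se1 imposes e)
#2 stroke→J1  (Se2: effort source, stroke at far end)
#3 stroke→J1  (C1 outputs effort q/C1)
#4 stroke→J1  (prefer integral on C2)
#5 stroke→I1  (I1 outputs flow p/I1)
#1 stroke→J1  (J1 flow already set via bond 5)

β0 stroke→J1
β1 stroke→J1
β2 stroke→J1
β3 stroke→J1
β4 stroke→J1
β5 stroke→I1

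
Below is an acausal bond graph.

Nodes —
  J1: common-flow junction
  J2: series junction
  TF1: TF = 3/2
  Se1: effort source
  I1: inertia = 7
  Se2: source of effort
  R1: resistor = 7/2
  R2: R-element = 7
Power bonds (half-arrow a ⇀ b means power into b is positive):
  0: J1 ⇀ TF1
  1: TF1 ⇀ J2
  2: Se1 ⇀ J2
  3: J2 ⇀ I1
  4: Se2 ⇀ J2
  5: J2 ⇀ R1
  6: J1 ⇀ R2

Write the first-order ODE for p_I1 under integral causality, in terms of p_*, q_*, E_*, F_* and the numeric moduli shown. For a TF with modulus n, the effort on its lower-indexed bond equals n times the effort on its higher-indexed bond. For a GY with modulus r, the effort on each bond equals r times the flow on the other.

bond 2 →J2  (Se1 fixes effort; stroke away)
bond 4 →J2  (Se2 fixes effort; stroke away)
bond 3 →I1  (I1 outputs flow p/I1)
bond 1 →J2  (1-jn J2 has f-setter on 3)
bond 5 →J2  (J2: bond 3 brought flow, rest push out)
bond 0 →TF1  (TF1: transformer flips bond 1)
bond 6 →J1  (J1 flow already set via bond 0)

dp_I1/dt = E_Se1 + E_Se2 - 17*p_I1/18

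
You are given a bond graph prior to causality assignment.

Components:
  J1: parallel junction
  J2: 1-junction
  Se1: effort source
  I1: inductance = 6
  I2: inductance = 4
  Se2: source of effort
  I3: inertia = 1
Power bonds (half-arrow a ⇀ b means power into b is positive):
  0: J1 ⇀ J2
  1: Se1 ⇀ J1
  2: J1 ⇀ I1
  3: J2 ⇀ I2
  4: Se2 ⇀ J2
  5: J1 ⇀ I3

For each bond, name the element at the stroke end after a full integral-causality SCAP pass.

b0 →J2
b1 →J1
b2 →I1
b3 →I2
b4 →J2
b5 →I3

bond 1 stroke at J1  (Se1 (Se) sets effort on bond)
bond 4 stroke at J2  (Se2: effort source, stroke at far end)
bond 0 stroke at J2  (0-jn J1 has e-setter on 1)
bond 2 stroke at I1  (common-e at J1 fixed by 1)
bond 5 stroke at I3  (0-jn J1 has e-setter on 1)
bond 3 stroke at I2  (J2 needs exactly one f-in)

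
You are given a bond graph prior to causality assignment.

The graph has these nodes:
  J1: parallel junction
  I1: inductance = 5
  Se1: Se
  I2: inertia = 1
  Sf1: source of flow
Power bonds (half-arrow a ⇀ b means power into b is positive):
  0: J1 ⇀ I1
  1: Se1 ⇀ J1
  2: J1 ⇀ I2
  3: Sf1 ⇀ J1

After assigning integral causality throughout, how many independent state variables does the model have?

bond 1 →J1  (Se1: effort source, stroke at far end)
bond 3 →Sf1  (Sf1 fixes flow; stroke at Sf1)
bond 0 →I1  (common-e at J1 fixed by 1)
bond 2 →I2  (common-e at J1 fixed by 1)

2  (I1, I2 all integral)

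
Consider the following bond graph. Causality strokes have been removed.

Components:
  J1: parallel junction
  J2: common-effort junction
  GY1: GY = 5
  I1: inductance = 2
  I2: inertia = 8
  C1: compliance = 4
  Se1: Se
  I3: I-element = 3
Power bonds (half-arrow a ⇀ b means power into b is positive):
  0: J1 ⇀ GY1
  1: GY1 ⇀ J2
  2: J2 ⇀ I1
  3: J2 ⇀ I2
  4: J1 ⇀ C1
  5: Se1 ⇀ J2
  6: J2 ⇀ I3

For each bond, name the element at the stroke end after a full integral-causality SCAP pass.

b5 →J2  (Se1 fixes effort; stroke away)
b1 →GY1  (J2 effort already set via bond 5)
b2 →I1  (J2: bond 5 brought effort, rest push out)
b3 →I2  (0-jn J2 has e-setter on 5)
b6 →I3  (J2: bond 5 brought effort, rest push out)
b0 →GY1  (GY1: gyrator matches bond 1)
b4 →J1  (J1: last free bond brings effort in)

b0 |GY1
b1 |GY1
b2 |I1
b3 |I2
b4 |J1
b5 |J2
b6 |I3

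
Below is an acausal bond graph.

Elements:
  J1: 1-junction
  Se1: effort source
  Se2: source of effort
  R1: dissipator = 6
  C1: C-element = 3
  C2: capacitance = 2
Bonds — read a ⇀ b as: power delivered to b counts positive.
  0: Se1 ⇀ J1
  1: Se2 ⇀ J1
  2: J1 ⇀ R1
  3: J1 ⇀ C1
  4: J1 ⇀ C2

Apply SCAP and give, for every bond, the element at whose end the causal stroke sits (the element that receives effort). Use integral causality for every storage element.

β0 stroke→J1
β1 stroke→J1
β2 stroke→R1
β3 stroke→J1
β4 stroke→J1

β0 stroke at J1  (Se1 (Se) sets effort on bond)
β1 stroke at J1  (Se2: effort source, stroke at far end)
β3 stroke at J1  (C1 outputs effort q/C1)
β4 stroke at J1  (C2 integral (e out))
β2 stroke at R1  (J1: last free bond brings flow in)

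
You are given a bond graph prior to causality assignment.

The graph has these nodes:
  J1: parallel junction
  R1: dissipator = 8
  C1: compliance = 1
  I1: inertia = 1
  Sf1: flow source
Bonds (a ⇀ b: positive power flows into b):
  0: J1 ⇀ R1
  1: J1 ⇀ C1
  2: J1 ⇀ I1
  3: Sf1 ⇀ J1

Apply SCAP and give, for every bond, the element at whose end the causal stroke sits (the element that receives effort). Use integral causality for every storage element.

b0 stroke→R1
b1 stroke→J1
b2 stroke→I1
b3 stroke→Sf1

β3 →Sf1  (source Sf1 imposes f)
β1 →J1  (C1 outputs effort q/C1)
β0 →R1  (J1 effort already set via bond 1)
β2 →I1  (common-e at J1 fixed by 1)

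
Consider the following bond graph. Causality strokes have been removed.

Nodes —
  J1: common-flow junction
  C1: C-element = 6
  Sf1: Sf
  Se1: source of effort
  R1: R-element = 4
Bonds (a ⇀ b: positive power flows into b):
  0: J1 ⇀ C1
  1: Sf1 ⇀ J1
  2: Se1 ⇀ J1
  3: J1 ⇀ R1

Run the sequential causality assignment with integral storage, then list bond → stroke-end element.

bond 1 stroke at Sf1  (source Sf1 imposes f)
bond 2 stroke at J1  (Se1 fixes effort; stroke away)
bond 0 stroke at J1  (J1 flow already set via bond 1)
bond 3 stroke at J1  (common-f at J1 fixed by 1)

β0 →J1
β1 →Sf1
β2 →J1
β3 →J1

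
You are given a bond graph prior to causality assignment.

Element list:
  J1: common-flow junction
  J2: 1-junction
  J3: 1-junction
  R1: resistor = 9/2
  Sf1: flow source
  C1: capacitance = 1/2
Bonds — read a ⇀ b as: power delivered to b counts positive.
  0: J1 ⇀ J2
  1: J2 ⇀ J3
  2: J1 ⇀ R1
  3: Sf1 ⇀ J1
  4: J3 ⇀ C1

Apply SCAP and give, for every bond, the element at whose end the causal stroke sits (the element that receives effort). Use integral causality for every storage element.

β0 stroke→J1
β1 stroke→J2
β2 stroke→J1
β3 stroke→Sf1
β4 stroke→J3

β3 stroke at Sf1  (Sf1 (Sf) sets flow on bond)
β0 stroke at J1  (J1: bond 3 brought flow, rest push out)
β2 stroke at J1  (1-jn J1 has f-setter on 3)
β1 stroke at J2  (J2 flow already set via bond 0)
β4 stroke at J3  (common-f at J3 fixed by 1)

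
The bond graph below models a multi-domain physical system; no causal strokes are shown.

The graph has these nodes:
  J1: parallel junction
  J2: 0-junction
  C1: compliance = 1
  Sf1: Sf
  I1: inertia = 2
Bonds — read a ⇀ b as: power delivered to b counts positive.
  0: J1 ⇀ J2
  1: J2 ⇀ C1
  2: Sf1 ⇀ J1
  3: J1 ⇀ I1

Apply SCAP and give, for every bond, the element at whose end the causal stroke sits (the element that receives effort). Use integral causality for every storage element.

bond 2 stroke→Sf1  (Sf1 fixes flow; stroke at Sf1)
bond 1 stroke→J2  (C1 integral (e out))
bond 0 stroke→J1  (J2 effort already set via bond 1)
bond 3 stroke→I1  (common-e at J1 fixed by 0)

β0 |J1
β1 |J2
β2 |Sf1
β3 |I1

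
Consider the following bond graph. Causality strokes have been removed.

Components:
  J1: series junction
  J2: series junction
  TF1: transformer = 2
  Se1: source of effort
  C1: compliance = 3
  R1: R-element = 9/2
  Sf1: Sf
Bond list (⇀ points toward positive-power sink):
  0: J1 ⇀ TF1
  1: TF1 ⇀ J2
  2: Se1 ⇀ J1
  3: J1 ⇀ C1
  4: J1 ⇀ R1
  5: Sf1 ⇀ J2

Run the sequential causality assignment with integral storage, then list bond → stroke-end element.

b2 stroke at J1  (Se1 (Se) sets effort on bond)
b5 stroke at Sf1  (Sf1: flow source, stroke at near end)
b1 stroke at J2  (common-f at J2 fixed by 5)
b0 stroke at TF1  (TF TF1: opposite of bond 1)
b3 stroke at J1  (1-jn J1 has f-setter on 0)
b4 stroke at J1  (J1: bond 0 brought flow, rest push out)

#0 →TF1
#1 →J2
#2 →J1
#3 →J1
#4 →J1
#5 →Sf1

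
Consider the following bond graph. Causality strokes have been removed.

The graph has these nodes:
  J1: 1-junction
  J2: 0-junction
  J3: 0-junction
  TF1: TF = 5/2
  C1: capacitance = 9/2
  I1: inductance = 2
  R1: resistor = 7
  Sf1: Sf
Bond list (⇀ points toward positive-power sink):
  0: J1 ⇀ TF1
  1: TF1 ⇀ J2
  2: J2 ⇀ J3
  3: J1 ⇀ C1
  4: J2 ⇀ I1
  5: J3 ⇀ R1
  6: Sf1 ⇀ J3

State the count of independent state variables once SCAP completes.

b6 stroke at Sf1  (source Sf1 imposes f)
b3 stroke at J1  (prefer integral on C1)
b0 stroke at TF1  (only one flow-in slot at J1)
b1 stroke at J2  (TF TF1: opposite of bond 0)
b2 stroke at J3  (J2 effort already set via bond 1)
b4 stroke at I1  (J2 effort already set via bond 1)
b5 stroke at R1  (J3 effort already set via bond 2)

2  (C1, I1 all integral)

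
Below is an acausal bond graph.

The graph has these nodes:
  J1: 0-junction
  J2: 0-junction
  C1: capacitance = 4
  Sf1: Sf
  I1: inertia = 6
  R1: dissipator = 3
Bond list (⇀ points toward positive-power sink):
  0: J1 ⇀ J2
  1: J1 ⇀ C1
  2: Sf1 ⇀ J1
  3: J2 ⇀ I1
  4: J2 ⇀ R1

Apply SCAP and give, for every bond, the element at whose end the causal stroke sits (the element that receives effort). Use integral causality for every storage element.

#0 |J2
#1 |J1
#2 |Sf1
#3 |I1
#4 |R1

b2 stroke at Sf1  (Sf1 (Sf) sets flow on bond)
b1 stroke at J1  (C1: C, integral causality)
b0 stroke at J2  (J1 effort already set via bond 1)
b3 stroke at I1  (J2: bond 0 brought effort, rest push out)
b4 stroke at R1  (J2 effort already set via bond 0)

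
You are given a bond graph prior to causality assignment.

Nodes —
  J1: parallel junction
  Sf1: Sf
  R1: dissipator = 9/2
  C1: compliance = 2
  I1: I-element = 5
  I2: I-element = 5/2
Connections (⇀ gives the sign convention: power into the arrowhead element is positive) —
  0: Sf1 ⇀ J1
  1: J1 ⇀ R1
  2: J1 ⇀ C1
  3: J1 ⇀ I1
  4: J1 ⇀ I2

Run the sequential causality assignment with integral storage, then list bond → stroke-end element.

bond 0 →Sf1  (source Sf1 imposes f)
bond 2 →J1  (C1: C, integral causality)
bond 1 →R1  (J1: bond 2 brought effort, rest push out)
bond 3 →I1  (J1 effort already set via bond 2)
bond 4 →I2  (J1: bond 2 brought effort, rest push out)

b0 stroke→Sf1
b1 stroke→R1
b2 stroke→J1
b3 stroke→I1
b4 stroke→I2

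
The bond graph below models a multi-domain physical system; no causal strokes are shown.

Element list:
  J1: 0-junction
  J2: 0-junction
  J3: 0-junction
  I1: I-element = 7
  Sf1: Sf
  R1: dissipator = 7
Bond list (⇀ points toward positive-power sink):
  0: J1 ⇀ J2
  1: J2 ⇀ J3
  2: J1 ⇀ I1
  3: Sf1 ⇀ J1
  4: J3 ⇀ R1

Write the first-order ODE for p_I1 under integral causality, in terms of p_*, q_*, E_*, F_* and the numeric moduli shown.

#3 |Sf1  (Sf1 (Sf) sets flow on bond)
#2 |I1  (I1 integral (f out))
#0 |J1  (J1 needs exactly one e-in)
#1 |J2  (J2: last free bond brings effort in)
#4 |J3  (only one effort-in slot at J3)

dp_I1/dt = 7*F_Sf1 - p_I1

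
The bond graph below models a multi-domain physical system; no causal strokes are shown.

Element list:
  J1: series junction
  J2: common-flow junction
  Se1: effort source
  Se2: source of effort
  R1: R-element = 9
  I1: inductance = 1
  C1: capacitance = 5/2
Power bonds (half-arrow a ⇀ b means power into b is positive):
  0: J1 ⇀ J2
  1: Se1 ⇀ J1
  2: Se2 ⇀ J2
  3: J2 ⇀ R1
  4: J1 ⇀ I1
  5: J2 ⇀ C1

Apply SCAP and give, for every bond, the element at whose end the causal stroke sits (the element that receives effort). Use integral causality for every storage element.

β0 →J1
β1 →J1
β2 →J2
β3 →J2
β4 →I1
β5 →J2

b1 stroke at J1  (Se1 (Se) sets effort on bond)
b2 stroke at J2  (Se2 fixes effort; stroke away)
b4 stroke at I1  (prefer integral on I1)
b0 stroke at J1  (J1 flow already set via bond 4)
b3 stroke at J2  (J2 flow already set via bond 0)
b5 stroke at J2  (1-jn J2 has f-setter on 0)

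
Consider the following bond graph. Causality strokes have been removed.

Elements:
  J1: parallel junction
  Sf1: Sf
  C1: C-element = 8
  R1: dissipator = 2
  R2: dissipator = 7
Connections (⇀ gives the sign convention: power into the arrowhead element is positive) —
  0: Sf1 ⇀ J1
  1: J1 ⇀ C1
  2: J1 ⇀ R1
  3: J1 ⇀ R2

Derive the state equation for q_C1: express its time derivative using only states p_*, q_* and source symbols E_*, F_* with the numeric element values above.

dq_C1/dt = F_Sf1 - 9*q_C1/112

bond 0 stroke at Sf1  (Sf1 fixes flow; stroke at Sf1)
bond 1 stroke at J1  (C1 integral (e out))
bond 2 stroke at R1  (0-jn J1 has e-setter on 1)
bond 3 stroke at R2  (0-jn J1 has e-setter on 1)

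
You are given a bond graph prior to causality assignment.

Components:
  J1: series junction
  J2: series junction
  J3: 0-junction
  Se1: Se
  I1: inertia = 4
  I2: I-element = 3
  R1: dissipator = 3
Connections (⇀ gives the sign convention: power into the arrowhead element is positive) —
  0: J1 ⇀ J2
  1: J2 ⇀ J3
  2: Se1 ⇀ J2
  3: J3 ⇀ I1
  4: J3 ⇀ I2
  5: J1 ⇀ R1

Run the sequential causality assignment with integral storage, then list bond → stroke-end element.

#0 stroke at J2
#1 stroke at J3
#2 stroke at J2
#3 stroke at I1
#4 stroke at I2
#5 stroke at J1

β2 stroke at J2  (Se1 fixes effort; stroke away)
β3 stroke at I1  (I1: I, integral causality)
β4 stroke at I2  (I2 outputs flow p/I2)
β1 stroke at J3  (only one effort-in slot at J3)
β0 stroke at J2  (1-jn J2 has f-setter on 1)
β5 stroke at J1  (common-f at J1 fixed by 0)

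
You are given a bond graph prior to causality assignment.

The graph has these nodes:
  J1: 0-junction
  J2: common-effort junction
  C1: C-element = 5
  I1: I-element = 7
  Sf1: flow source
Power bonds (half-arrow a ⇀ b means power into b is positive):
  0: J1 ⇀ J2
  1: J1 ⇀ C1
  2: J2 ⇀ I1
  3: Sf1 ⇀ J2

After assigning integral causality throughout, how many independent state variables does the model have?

bond 3 stroke at Sf1  (source Sf1 imposes f)
bond 1 stroke at J1  (C1 outputs effort q/C1)
bond 0 stroke at J2  (0-jn J1 has e-setter on 1)
bond 2 stroke at I1  (J2: bond 0 brought effort, rest push out)

2  (C1, I1 all integral)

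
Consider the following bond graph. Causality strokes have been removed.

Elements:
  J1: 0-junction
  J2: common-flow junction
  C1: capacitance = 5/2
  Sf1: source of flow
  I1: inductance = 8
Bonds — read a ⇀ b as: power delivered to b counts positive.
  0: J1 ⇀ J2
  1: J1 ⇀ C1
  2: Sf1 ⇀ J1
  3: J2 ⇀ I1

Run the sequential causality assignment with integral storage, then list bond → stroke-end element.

b0 stroke→J2
b1 stroke→J1
b2 stroke→Sf1
b3 stroke→I1

β2 →Sf1  (Sf1 (Sf) sets flow on bond)
β1 →J1  (C1 outputs effort q/C1)
β0 →J2  (J1 effort already set via bond 1)
β3 →I1  (only one flow-in slot at J2)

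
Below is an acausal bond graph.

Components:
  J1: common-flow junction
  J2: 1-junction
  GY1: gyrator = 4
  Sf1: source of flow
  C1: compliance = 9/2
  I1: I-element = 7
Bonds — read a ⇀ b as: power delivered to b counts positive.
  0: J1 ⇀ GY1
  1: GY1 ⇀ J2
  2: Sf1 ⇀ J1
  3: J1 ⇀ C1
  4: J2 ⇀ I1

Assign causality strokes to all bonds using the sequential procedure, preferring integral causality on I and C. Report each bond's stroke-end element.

b2 |Sf1  (Sf1: flow source, stroke at near end)
b0 |J1  (1-jn J1 has f-setter on 2)
b3 |J1  (1-jn J1 has f-setter on 2)
b1 |J2  (GY1 both-in/both-out from 0)
b4 |I1  (J2 needs exactly one f-in)

bond 0 →J1
bond 1 →J2
bond 2 →Sf1
bond 3 →J1
bond 4 →I1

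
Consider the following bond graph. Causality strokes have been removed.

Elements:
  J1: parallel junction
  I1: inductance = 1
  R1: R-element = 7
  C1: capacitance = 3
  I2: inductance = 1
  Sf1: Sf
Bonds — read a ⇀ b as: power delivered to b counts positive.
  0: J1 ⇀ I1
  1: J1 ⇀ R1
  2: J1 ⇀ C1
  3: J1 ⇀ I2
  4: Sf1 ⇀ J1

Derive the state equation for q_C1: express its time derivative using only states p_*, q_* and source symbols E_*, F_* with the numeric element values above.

β4 |Sf1  (Sf1 fixes flow; stroke at Sf1)
β0 |I1  (prefer integral on I1)
β2 |J1  (C1 integral (e out))
β1 |R1  (J1 effort already set via bond 2)
β3 |I2  (common-e at J1 fixed by 2)

dq_C1/dt = F_Sf1 - p_I1 - p_I2 - q_C1/21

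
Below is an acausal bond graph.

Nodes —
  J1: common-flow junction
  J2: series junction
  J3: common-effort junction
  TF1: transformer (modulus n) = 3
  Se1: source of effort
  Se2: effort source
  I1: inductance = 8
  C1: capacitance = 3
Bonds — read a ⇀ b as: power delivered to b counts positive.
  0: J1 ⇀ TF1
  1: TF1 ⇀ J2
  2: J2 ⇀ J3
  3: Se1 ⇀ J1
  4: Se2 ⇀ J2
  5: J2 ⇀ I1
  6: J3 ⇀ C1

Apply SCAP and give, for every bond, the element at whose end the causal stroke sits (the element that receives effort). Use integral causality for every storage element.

β3 |J1  (Se1: effort source, stroke at far end)
β4 |J2  (source Se2 imposes e)
β0 |TF1  (J1 needs exactly one f-in)
β1 |J2  (through TF1, causality passes straight; one stroke at TF1)
β5 |I1  (I1 outputs flow p/I1)
β2 |J2  (J2 flow already set via bond 5)
β6 |J3  (J3: last free bond brings effort in)

#0 stroke at TF1
#1 stroke at J2
#2 stroke at J2
#3 stroke at J1
#4 stroke at J2
#5 stroke at I1
#6 stroke at J3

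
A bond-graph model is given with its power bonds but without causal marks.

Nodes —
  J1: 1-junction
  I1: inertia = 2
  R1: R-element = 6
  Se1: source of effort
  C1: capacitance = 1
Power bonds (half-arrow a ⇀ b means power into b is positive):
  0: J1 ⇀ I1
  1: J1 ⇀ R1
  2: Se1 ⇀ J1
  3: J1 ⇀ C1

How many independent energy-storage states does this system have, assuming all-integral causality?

b2 |J1  (Se1 (Se) sets effort on bond)
b0 |I1  (I1: I, integral causality)
b1 |J1  (J1 flow already set via bond 0)
b3 |J1  (1-jn J1 has f-setter on 0)

2  (C1, I1 all integral)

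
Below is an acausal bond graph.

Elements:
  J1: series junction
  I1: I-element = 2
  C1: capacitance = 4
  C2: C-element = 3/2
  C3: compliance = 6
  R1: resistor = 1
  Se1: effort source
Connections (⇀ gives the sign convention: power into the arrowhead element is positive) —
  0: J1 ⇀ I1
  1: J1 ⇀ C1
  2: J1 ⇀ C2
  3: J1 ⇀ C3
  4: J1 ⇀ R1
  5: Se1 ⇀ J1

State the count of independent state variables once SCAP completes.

b5 |J1  (Se1: effort source, stroke at far end)
b0 |I1  (I1: I, integral causality)
b1 |J1  (J1: bond 0 brought flow, rest push out)
b2 |J1  (J1 flow already set via bond 0)
b3 |J1  (common-f at J1 fixed by 0)
b4 |J1  (common-f at J1 fixed by 0)

4  (C1, C2, C3, I1 all integral)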